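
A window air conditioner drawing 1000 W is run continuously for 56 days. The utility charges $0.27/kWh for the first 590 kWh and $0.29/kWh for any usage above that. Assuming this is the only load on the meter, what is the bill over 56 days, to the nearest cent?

Runtime = 24 h × 56 = 1344 h
Energy = 1 kW × 1344 h = 1344 kWh
Tier 1 (0–590 kWh): 590 × $0.27 = $159.3
Above 590 kWh: 754 × $0.29 = $218.66
Bill = $377.96

$377.96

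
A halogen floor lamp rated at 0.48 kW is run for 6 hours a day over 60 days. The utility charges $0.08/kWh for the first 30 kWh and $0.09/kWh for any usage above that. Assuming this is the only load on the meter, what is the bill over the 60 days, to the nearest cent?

Runtime = 6 h/day × 60 days = 360 h
Energy = 0.48 kW × 360 h = 172.8 kWh
Tier 1 (0–30 kWh): 30 × $0.08 = $2.4
Above 30 kWh: 142.8 × $0.09 = $12.852
Bill = $15.25

$15.25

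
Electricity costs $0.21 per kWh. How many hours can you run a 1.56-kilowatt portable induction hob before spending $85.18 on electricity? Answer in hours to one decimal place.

260.0 h

Energy available = $85.18 ÷ $0.21/kWh = 405.619 kWh
Hours = 405.619 kWh ÷ 1.56 kW = 260.0 h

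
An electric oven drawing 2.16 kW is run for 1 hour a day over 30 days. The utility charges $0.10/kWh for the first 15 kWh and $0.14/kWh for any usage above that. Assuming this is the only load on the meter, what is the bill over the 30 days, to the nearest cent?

$8.47

Runtime = 1 h/day × 30 days = 30 h
Energy = 2.16 kW × 30 h = 64.8 kWh
Tier 1 (0–15 kWh): 15 × $0.10 = $1.5
Above 15 kWh: 49.8 × $0.14 = $6.972
Bill = $8.47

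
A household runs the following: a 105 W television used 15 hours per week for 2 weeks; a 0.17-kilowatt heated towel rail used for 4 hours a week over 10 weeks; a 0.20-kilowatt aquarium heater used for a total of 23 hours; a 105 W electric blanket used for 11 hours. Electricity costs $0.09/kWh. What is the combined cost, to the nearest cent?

$1.41

television: Runtime = 15 h/week × 2 weeks = 30 h
television: 0.105 kW × 30 h = 3.15 kWh
heated towel rail: Runtime = 4 h/week × 10 weeks = 40 h
heated towel rail: 0.17 kW × 40 h = 6.8 kWh
aquarium heater: 0.2 kW × 23 h = 4.6 kWh
electric blanket: 0.105 kW × 11 h = 1.155 kWh
Total energy = 15.705 kWh
Cost = 15.705 × $0.09 = $1.41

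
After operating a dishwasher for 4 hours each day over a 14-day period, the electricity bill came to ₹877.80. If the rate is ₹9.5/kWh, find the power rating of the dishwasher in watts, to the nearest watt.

Energy = ₹877.80 ÷ ₹9.5/kWh = 92.4 kWh
Runtime = 4 h/day × 14 days = 56 h
Power = 92.4 kWh ÷ 56 h = 1.65 kW = 1650 W

1650 W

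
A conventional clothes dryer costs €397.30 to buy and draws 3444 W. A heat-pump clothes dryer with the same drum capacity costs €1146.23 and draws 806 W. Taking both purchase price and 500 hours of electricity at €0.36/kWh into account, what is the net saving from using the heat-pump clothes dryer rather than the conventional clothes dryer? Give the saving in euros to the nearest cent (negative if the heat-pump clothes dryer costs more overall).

conventional clothes dryer: €397.30 + (3444/1000) kW × 500 h × €0.36 = €397.30 + €619.92 = €1017.22
heat-pump clothes dryer: €1146.23 + (806/1000) kW × 500 h × €0.36 = €1146.23 + €145.08 = €1291.31
Saving = €1017.22 − €1291.31 = −€274.09

-€274.09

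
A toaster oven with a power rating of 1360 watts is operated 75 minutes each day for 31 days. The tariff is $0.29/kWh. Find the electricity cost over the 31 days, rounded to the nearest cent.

$15.28

Runtime = 75 min × 31 = 2325 min = 38.75 h
Energy = 1.36 kW × 38.75 h = 52.7 kWh
Cost = 52.7 kWh × $0.29/kWh = $15.28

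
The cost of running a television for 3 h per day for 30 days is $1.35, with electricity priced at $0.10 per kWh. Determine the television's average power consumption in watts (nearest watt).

Energy = $1.35 ÷ $0.10/kWh = 13.5 kWh
Runtime = 3 h/day × 30 days = 90 h
Power = 13.5 kWh ÷ 90 h = 0.15 kW = 150 W

150 W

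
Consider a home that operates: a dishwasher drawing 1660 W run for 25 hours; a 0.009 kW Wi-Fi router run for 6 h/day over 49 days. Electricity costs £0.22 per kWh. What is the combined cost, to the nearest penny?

dishwasher: 1.66 kW × 25 h = 41.5 kWh
Wi-Fi router: Runtime = 6 h/day × 49 days = 294 h
Wi-Fi router: 0.009 kW × 294 h = 2.646 kWh
Total energy = 44.146 kWh
Cost = 44.146 × £0.22 = £9.71

£9.71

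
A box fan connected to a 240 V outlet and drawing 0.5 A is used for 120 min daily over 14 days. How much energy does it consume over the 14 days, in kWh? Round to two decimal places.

3.36 kWh

Power = 0.5 A × 240 V = 120 W = 0.12 kW
Runtime = 120 min × 14 = 1680 min = 28 h
Energy = 0.12 kW × 28 h = 3.36 kWh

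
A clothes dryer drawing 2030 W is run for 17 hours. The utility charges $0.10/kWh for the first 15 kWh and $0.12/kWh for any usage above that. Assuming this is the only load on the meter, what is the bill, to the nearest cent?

$3.84

Energy = 2.03 kW × 17 h = 34.51 kWh
Tier 1 (0–15 kWh): 15 × $0.10 = $1.5
Above 15 kWh: 19.51 × $0.12 = $2.3412
Bill = $3.84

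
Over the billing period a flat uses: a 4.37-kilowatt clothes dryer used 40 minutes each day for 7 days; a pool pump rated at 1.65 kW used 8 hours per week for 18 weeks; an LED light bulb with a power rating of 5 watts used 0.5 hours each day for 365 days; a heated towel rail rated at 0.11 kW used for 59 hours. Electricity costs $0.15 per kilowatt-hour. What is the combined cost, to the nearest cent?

clothes dryer: Runtime = 40 min × 7 = 280 min = 4.666666… h
clothes dryer: 4.37 kW × 4.666666… h = 20.393333… kWh
pool pump: Runtime = 8 h/week × 18 weeks = 144 h
pool pump: 1.65 kW × 144 h = 237.6 kWh
LED light bulb: Runtime = 0.5 h/day × 365 days = 182.5 h
LED light bulb: 0.005 kW × 182.5 h = 0.9125 kWh
heated towel rail: 0.11 kW × 59 h = 6.49 kWh
Total energy = 265.395833… kWh
Cost = 265.395833… × $0.15 = $39.81

$39.81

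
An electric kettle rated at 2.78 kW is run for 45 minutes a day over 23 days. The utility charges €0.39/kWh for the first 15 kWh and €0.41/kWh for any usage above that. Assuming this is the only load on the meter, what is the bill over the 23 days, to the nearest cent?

Runtime = 45 min × 23 = 1035 min = 17.25 h
Energy = 2.78 kW × 17.25 h = 47.955 kWh
Tier 1 (0–15 kWh): 15 × €0.39 = €5.85
Above 15 kWh: 32.955 × €0.41 = €13.51155
Bill = €19.36

€19.36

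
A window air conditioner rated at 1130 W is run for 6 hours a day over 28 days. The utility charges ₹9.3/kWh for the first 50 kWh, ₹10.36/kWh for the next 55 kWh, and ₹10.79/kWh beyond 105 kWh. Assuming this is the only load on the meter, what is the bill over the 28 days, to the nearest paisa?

Runtime = 6 h/day × 28 days = 168 h
Energy = 1.13 kW × 168 h = 189.84 kWh
Tier 1 (0–50 kWh): 50 × ₹9.3 = ₹465
Tier 2 (50–105 kWh): 55 × ₹10.36 = ₹569.8
Above 105 kWh: 84.84 × ₹10.79 = ₹915.4236
Bill = ₹1950.22

₹1950.22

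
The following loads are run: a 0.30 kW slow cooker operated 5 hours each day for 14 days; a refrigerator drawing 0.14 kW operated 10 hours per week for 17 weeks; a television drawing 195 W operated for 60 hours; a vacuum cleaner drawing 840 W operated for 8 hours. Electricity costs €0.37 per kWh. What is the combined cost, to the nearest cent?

slow cooker: Runtime = 5 h/day × 14 days = 70 h
slow cooker: 0.3 kW × 70 h = 21 kWh
refrigerator: Runtime = 10 h/week × 17 weeks = 170 h
refrigerator: 0.14 kW × 170 h = 23.8 kWh
television: 0.195 kW × 60 h = 11.7 kWh
vacuum cleaner: 0.84 kW × 8 h = 6.72 kWh
Total energy = 63.22 kWh
Cost = 63.22 × €0.37 = €23.39

€23.39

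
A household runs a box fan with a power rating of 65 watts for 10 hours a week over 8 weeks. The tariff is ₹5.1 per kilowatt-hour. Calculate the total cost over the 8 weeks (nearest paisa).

₹26.52

Runtime = 10 h/week × 8 weeks = 80 h
Energy = 0.065 kW × 80 h = 5.2 kWh
Cost = 5.2 kWh × ₹5.1/kWh = ₹26.52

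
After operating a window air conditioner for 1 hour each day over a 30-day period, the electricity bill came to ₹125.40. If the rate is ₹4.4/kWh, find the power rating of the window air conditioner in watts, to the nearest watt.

950 W

Energy = ₹125.40 ÷ ₹4.4/kWh = 28.5 kWh
Runtime = 1 h/day × 30 days = 30 h
Power = 28.5 kWh ÷ 30 h = 0.95 kW = 950 W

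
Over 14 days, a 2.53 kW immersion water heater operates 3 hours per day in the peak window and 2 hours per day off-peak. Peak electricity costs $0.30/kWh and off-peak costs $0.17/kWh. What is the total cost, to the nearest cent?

$43.92

Peak energy = 2.53 kW × 3 h × 14 = 106.26 kWh
Off-peak energy = 2.53 kW × 2 h × 14 = 70.84 kWh
Cost = 106.26 × $0.30 + 70.84 × $0.17 = $31.878 + $12.0428 = $43.92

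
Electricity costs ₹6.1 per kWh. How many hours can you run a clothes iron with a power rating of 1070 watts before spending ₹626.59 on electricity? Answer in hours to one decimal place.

96.0 h

Energy available = ₹626.59 ÷ ₹6.1/kWh = 102.7197 kWh
Hours = 102.7197 kWh ÷ 1.07 kW = 96.0 h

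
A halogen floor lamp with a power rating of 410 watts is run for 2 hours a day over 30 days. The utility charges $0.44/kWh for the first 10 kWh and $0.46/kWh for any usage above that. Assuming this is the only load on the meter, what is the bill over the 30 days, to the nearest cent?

$11.12

Runtime = 2 h/day × 30 days = 60 h
Energy = 0.41 kW × 60 h = 24.6 kWh
Tier 1 (0–10 kWh): 10 × $0.44 = $4.4
Above 10 kWh: 14.6 × $0.46 = $6.716
Bill = $11.12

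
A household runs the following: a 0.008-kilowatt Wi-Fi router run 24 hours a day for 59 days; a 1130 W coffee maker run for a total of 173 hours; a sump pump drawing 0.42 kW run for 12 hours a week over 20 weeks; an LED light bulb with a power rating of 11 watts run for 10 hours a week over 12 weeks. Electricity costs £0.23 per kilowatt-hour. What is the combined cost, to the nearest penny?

Wi-Fi router: Runtime = 24 h × 59 = 1416 h
Wi-Fi router: 0.008 kW × 1416 h = 11.328 kWh
coffee maker: 1.13 kW × 173 h = 195.49 kWh
sump pump: Runtime = 12 h/week × 20 weeks = 240 h
sump pump: 0.42 kW × 240 h = 100.8 kWh
LED light bulb: Runtime = 10 h/week × 12 weeks = 120 h
LED light bulb: 0.011 kW × 120 h = 1.32 kWh
Total energy = 308.938 kWh
Cost = 308.938 × £0.23 = £71.06

£71.06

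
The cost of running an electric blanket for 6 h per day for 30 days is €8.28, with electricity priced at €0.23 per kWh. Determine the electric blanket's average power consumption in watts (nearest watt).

Energy = €8.28 ÷ €0.23/kWh = 36 kWh
Runtime = 6 h/day × 30 days = 180 h
Power = 36 kWh ÷ 180 h = 0.2 kW = 200 W

200 W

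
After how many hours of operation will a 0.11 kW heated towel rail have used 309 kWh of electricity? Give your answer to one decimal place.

2809.1 h

Hours = 309 kWh ÷ 0.11 kW = 2809.1 h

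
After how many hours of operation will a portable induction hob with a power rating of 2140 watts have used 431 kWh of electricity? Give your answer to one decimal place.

Hours = 431 kWh ÷ 2.14 kW = 201.4 h

201.4 h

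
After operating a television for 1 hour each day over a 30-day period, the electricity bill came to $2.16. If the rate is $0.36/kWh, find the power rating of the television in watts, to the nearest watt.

200 W

Energy = $2.16 ÷ $0.36/kWh = 6 kWh
Runtime = 1 h/day × 30 days = 30 h
Power = 6 kWh ÷ 30 h = 0.2 kW = 200 W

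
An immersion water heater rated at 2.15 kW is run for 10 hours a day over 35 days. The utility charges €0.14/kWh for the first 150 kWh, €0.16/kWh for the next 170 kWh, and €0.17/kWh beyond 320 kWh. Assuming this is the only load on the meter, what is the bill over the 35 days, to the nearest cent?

€121.73

Runtime = 10 h/day × 35 days = 350 h
Energy = 2.15 kW × 350 h = 752.5 kWh
Tier 1 (0–150 kWh): 150 × €0.14 = €21
Tier 2 (150–320 kWh): 170 × €0.16 = €27.2
Above 320 kWh: 432.5 × €0.17 = €73.525
Bill = €121.73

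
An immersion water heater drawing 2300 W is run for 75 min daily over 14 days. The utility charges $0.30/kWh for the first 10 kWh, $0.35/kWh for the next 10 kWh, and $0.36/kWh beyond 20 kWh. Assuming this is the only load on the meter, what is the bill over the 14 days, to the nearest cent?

Runtime = 75 min × 14 = 1050 min = 17.5 h
Energy = 2.3 kW × 17.5 h = 40.25 kWh
Tier 1 (0–10 kWh): 10 × $0.30 = $3
Tier 2 (10–20 kWh): 10 × $0.35 = $3.5
Above 20 kWh: 20.25 × $0.36 = $7.29
Bill = $13.79

$13.79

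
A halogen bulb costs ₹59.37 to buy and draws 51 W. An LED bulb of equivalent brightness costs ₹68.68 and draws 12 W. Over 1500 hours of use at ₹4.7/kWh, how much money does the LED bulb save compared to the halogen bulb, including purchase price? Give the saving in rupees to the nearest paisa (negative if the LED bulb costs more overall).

₹265.64

halogen bulb: ₹59.37 + (51/1000) kW × 1500 h × ₹4.7 = ₹59.37 + ₹359.55 = ₹418.92
LED bulb: ₹68.68 + (12/1000) kW × 1500 h × ₹4.7 = ₹68.68 + ₹84.6 = ₹153.28
Saving = ₹418.92 − ₹153.28 = ₹265.64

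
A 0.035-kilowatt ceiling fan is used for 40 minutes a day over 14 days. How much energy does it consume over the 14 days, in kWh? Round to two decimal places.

Runtime = 40 min × 14 = 560 min = 9.333333… h
Energy = 0.035 kW × 9.333333… h = 0.326666… kWh ≈ 0.33 kWh

0.33 kWh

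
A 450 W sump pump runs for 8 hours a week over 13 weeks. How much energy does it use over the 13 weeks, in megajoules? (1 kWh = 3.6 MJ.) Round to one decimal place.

Runtime = 8 h/week × 13 weeks = 104 h
Energy = 0.45 kW × 104 h = 46.8 kWh
= 46.8 × 3.6 MJ = 168.5 MJ

168.5 MJ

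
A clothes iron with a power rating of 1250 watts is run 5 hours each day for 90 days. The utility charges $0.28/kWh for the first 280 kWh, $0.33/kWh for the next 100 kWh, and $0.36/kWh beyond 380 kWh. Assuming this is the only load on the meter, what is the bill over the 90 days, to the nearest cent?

Runtime = 5 h/day × 90 days = 450 h
Energy = 1.25 kW × 450 h = 562.5 kWh
Tier 1 (0–280 kWh): 280 × $0.28 = $78.4
Tier 2 (280–380 kWh): 100 × $0.33 = $33
Above 380 kWh: 182.5 × $0.36 = $65.7
Bill = $177.10

$177.10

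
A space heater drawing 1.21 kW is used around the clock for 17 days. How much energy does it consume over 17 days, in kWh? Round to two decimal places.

Runtime = 24 h × 17 = 408 h
Energy = 1.21 kW × 408 h = 493.68 kWh

493.68 kWh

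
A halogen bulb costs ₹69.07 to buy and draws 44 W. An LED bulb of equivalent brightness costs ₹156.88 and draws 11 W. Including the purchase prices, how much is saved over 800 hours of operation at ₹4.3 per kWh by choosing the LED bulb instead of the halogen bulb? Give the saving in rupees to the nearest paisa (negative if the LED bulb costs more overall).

₹25.71

halogen bulb: ₹69.07 + (44/1000) kW × 800 h × ₹4.3 = ₹69.07 + ₹151.36 = ₹220.43
LED bulb: ₹156.88 + (11/1000) kW × 800 h × ₹4.3 = ₹156.88 + ₹37.84 = ₹194.72
Saving = ₹220.43 − ₹194.72 = ₹25.71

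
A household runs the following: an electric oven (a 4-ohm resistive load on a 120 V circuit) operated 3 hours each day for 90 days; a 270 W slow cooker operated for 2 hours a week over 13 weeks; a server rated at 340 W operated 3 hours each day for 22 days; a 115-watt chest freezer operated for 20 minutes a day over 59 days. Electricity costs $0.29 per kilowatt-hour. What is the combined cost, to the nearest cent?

$291.08

electric oven: Power = V²/R = 120²/4 = 3600 W = 3.6 kW
electric oven: Runtime = 3 h/day × 90 days = 270 h
electric oven: 3.6 kW × 270 h = 972 kWh
slow cooker: Runtime = 2 h/week × 13 weeks = 26 h
slow cooker: 0.27 kW × 26 h = 7.02 kWh
server: Runtime = 3 h/day × 22 days = 66 h
server: 0.34 kW × 66 h = 22.44 kWh
chest freezer: Runtime = 20 min × 59 = 1180 min = 19.666666… h
chest freezer: 0.115 kW × 19.666666… h = 2.261666… kWh
Total energy = 1003.721666… kWh
Cost = 1003.721666… × $0.29 = $291.08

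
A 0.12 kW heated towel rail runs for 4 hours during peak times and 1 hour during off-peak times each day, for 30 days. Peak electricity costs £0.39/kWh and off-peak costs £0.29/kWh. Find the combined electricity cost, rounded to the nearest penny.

Peak energy = 0.12 kW × 4 h × 30 = 14.4 kWh
Off-peak energy = 0.12 kW × 1 h × 30 = 3.6 kWh
Cost = 14.4 × £0.39 + 3.6 × £0.29 = £5.616 + £1.044 = £6.66

£6.66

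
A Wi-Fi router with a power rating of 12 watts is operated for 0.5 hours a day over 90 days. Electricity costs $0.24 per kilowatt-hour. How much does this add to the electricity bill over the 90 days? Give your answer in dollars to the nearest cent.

$0.13

Runtime = 0.5 h/day × 90 days = 45 h
Energy = 0.012 kW × 45 h = 0.54 kWh
Cost = 0.54 kWh × $0.24/kWh = $0.13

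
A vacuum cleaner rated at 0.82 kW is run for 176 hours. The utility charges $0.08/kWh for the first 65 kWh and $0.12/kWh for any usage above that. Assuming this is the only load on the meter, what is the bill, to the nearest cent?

Energy = 0.82 kW × 176 h = 144.32 kWh
Tier 1 (0–65 kWh): 65 × $0.08 = $5.2
Above 65 kWh: 79.32 × $0.12 = $9.5184
Bill = $14.72

$14.72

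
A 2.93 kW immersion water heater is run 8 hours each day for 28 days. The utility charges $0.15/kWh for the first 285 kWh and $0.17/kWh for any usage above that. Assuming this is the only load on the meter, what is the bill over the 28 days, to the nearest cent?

$105.87

Runtime = 8 h/day × 28 days = 224 h
Energy = 2.93 kW × 224 h = 656.32 kWh
Tier 1 (0–285 kWh): 285 × $0.15 = $42.75
Above 285 kWh: 371.32 × $0.17 = $63.1244
Bill = $105.87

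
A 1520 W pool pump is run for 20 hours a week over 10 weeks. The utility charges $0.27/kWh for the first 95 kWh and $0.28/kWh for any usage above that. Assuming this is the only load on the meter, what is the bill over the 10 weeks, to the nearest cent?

Runtime = 20 h/week × 10 weeks = 200 h
Energy = 1.52 kW × 200 h = 304 kWh
Tier 1 (0–95 kWh): 95 × $0.27 = $25.65
Above 95 kWh: 209 × $0.28 = $58.52
Bill = $84.17

$84.17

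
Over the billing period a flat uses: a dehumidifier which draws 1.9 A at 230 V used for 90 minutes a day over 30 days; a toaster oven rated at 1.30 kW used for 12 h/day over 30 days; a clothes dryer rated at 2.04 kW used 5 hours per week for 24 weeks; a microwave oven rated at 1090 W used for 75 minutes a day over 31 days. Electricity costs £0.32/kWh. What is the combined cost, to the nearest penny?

£247.90

dehumidifier: Power = 1.9 A × 230 V = 437 W = 0.437 kW
dehumidifier: Runtime = 90 min × 30 = 2700 min = 45 h
dehumidifier: 0.437 kW × 45 h = 19.665 kWh
toaster oven: Runtime = 12 h/day × 30 days = 360 h
toaster oven: 1.3 kW × 360 h = 468 kWh
clothes dryer: Runtime = 5 h/week × 24 weeks = 120 h
clothes dryer: 2.04 kW × 120 h = 244.8 kWh
microwave oven: Runtime = 75 min × 31 = 2325 min = 38.75 h
microwave oven: 1.09 kW × 38.75 h = 42.2375 kWh
Total energy = 774.7025 kWh
Cost = 774.7025 × £0.32 = £247.90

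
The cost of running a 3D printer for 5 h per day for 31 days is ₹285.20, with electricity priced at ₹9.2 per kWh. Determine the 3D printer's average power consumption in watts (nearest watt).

Energy = ₹285.20 ÷ ₹9.2/kWh = 31 kWh
Runtime = 5 h/day × 31 days = 155 h
Power = 31 kWh ÷ 155 h = 0.2 kW = 200 W

200 W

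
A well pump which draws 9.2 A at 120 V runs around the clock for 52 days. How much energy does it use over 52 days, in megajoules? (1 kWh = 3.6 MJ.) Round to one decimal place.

Power = 9.2 A × 120 V = 1104 W = 1.104 kW
Runtime = 24 h × 52 = 1248 h
Energy = 1.104 kW × 1248 h = 1377.792 kWh
= 1377.792 × 3.6 MJ = 4960.1 MJ

4960.1 MJ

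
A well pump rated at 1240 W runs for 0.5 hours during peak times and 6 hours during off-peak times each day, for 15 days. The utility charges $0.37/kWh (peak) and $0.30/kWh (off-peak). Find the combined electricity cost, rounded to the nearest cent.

Peak energy = 1.24 kW × 0.5 h × 15 = 9.3 kWh
Off-peak energy = 1.24 kW × 6 h × 15 = 111.6 kWh
Cost = 9.3 × $0.37 + 111.6 × $0.30 = $3.441 + $33.48 = $36.92

$36.92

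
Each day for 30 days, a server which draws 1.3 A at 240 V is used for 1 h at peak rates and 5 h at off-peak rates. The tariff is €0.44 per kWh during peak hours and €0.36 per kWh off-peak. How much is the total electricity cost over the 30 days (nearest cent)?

Power = 1.3 A × 240 V = 312 W = 0.312 kW
Peak energy = 0.312 kW × 1 h × 30 = 9.36 kWh
Off-peak energy = 0.312 kW × 5 h × 30 = 46.8 kWh
Cost = 9.36 × €0.44 + 46.8 × €0.36 = €4.1184 + €16.848 = €20.97

€20.97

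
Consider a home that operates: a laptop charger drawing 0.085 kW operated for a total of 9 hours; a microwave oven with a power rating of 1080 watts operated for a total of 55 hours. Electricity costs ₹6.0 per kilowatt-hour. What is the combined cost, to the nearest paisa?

₹360.99

laptop charger: 0.085 kW × 9 h = 0.765 kWh
microwave oven: 1.08 kW × 55 h = 59.4 kWh
Total energy = 60.165 kWh
Cost = 60.165 × ₹6.0 = ₹360.99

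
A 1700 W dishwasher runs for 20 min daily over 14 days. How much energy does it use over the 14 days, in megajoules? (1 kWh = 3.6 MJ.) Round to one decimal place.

Runtime = 20 min × 14 = 280 min = 4.666666… h
Energy = 1.7 kW × 4.666666… h = 7.933333… kWh
= 7.933333… × 3.6 MJ = 28.6 MJ

28.6 MJ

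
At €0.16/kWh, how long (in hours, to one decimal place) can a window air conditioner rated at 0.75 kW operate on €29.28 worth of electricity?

244.0 h

Energy available = €29.28 ÷ €0.16/kWh = 183 kWh
Hours = 183 kWh ÷ 0.75 kW = 244.0 h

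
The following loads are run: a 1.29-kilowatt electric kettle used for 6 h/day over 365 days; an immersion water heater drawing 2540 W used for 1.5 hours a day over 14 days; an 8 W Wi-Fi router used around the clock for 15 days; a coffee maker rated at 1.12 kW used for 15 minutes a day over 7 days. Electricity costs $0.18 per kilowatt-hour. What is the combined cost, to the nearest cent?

$518.99

electric kettle: Runtime = 6 h/day × 365 days = 2190 h
electric kettle: 1.29 kW × 2190 h = 2825.1 kWh
immersion water heater: Runtime = 1.5 h/day × 14 days = 21 h
immersion water heater: 2.54 kW × 21 h = 53.34 kWh
Wi-Fi router: Runtime = 24 h × 15 = 360 h
Wi-Fi router: 0.008 kW × 360 h = 2.88 kWh
coffee maker: Runtime = 15 min × 7 = 105 min = 1.75 h
coffee maker: 1.12 kW × 1.75 h = 1.96 kWh
Total energy = 2883.28 kWh
Cost = 2883.28 × $0.18 = $518.99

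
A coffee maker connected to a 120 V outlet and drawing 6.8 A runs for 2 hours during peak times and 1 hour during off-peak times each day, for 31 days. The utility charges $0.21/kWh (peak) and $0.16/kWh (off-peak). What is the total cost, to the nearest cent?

Power = 6.8 A × 120 V = 816 W = 0.816 kW
Peak energy = 0.816 kW × 2 h × 31 = 50.592 kWh
Off-peak energy = 0.816 kW × 1 h × 31 = 25.296 kWh
Cost = 50.592 × $0.21 + 25.296 × $0.16 = $10.62432 + $4.04736 = $14.67

$14.67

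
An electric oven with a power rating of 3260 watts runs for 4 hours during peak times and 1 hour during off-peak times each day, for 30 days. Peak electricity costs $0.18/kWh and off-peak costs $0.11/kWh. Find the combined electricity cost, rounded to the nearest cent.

$81.17

Peak energy = 3.26 kW × 4 h × 30 = 391.2 kWh
Off-peak energy = 3.26 kW × 1 h × 30 = 97.8 kWh
Cost = 391.2 × $0.18 + 97.8 × $0.11 = $70.416 + $10.758 = $81.17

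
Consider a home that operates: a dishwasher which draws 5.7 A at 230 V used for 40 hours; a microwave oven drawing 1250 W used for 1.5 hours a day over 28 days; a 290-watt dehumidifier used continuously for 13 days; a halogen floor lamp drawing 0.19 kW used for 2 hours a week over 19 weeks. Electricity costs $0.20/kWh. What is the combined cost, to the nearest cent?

dishwasher: Power = 5.7 A × 230 V = 1311 W = 1.311 kW
dishwasher: 1.311 kW × 40 h = 52.44 kWh
microwave oven: Runtime = 1.5 h/day × 28 days = 42 h
microwave oven: 1.25 kW × 42 h = 52.5 kWh
dehumidifier: Runtime = 24 h × 13 = 312 h
dehumidifier: 0.29 kW × 312 h = 90.48 kWh
halogen floor lamp: Runtime = 2 h/week × 19 weeks = 38 h
halogen floor lamp: 0.19 kW × 38 h = 7.22 kWh
Total energy = 202.64 kWh
Cost = 202.64 × $0.20 = $40.53

$40.53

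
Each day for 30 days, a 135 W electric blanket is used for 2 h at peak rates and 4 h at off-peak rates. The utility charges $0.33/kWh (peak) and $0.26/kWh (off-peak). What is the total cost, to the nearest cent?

$6.89

Peak energy = 0.135 kW × 2 h × 30 = 8.1 kWh
Off-peak energy = 0.135 kW × 4 h × 30 = 16.2 kWh
Cost = 8.1 × $0.33 + 16.2 × $0.26 = $2.673 + $4.212 = $6.89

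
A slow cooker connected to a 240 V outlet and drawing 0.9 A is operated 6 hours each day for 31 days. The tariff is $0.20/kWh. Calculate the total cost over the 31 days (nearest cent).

$8.04

Power = 0.9 A × 240 V = 216 W = 0.216 kW
Runtime = 6 h/day × 31 days = 186 h
Energy = 0.216 kW × 186 h = 40.176 kWh
Cost = 40.176 kWh × $0.20/kWh = $8.04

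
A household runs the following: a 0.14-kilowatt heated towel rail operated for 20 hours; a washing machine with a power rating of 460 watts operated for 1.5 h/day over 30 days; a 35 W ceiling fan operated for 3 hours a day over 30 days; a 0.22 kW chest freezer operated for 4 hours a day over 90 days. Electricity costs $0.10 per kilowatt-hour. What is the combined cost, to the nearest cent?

heated towel rail: 0.14 kW × 20 h = 2.8 kWh
washing machine: Runtime = 1.5 h/day × 30 days = 45 h
washing machine: 0.46 kW × 45 h = 20.7 kWh
ceiling fan: Runtime = 3 h/day × 30 days = 90 h
ceiling fan: 0.035 kW × 90 h = 3.15 kWh
chest freezer: Runtime = 4 h/day × 90 days = 360 h
chest freezer: 0.22 kW × 360 h = 79.2 kWh
Total energy = 105.85 kWh
Cost = 105.85 × $0.10 = $10.59

$10.59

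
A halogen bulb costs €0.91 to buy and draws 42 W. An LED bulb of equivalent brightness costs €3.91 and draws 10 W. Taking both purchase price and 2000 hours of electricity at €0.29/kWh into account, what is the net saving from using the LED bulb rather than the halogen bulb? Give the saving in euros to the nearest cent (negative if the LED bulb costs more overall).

€15.56

halogen bulb: €0.91 + (42/1000) kW × 2000 h × €0.29 = €0.91 + €24.36 = €25.27
LED bulb: €3.91 + (10/1000) kW × 2000 h × €0.29 = €3.91 + €5.8 = €9.71
Saving = €25.27 − €9.71 = €15.56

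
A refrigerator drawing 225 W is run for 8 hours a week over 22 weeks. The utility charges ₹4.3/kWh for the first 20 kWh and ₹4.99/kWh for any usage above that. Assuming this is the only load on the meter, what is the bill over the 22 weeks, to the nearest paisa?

₹183.80

Runtime = 8 h/week × 22 weeks = 176 h
Energy = 0.225 kW × 176 h = 39.6 kWh
Tier 1 (0–20 kWh): 20 × ₹4.3 = ₹86
Above 20 kWh: 19.6 × ₹4.99 = ₹97.804
Bill = ₹183.80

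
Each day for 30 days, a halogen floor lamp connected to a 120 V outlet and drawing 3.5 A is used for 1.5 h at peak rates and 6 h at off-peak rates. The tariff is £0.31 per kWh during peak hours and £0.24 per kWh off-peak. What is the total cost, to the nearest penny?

Power = 3.5 A × 120 V = 420 W = 0.42 kW
Peak energy = 0.42 kW × 1.5 h × 30 = 18.9 kWh
Off-peak energy = 0.42 kW × 6 h × 30 = 75.6 kWh
Cost = 18.9 × £0.31 + 75.6 × £0.24 = £5.859 + £18.144 = £24.00

£24.00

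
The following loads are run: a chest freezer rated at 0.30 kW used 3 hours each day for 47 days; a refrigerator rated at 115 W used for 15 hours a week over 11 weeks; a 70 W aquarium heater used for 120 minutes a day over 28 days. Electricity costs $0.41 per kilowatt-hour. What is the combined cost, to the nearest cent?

$26.73

chest freezer: Runtime = 3 h/day × 47 days = 141 h
chest freezer: 0.3 kW × 141 h = 42.3 kWh
refrigerator: Runtime = 15 h/week × 11 weeks = 165 h
refrigerator: 0.115 kW × 165 h = 18.975 kWh
aquarium heater: Runtime = 120 min × 28 = 3360 min = 56 h
aquarium heater: 0.07 kW × 56 h = 3.92 kWh
Total energy = 65.195 kWh
Cost = 65.195 × $0.41 = $26.73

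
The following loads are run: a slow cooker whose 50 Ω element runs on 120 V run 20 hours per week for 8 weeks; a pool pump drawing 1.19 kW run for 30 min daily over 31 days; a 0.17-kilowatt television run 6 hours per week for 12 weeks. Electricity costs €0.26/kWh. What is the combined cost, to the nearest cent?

slow cooker: Power = V²/R = 120²/50 = 288 W = 0.288 kW
slow cooker: Runtime = 20 h/week × 8 weeks = 160 h
slow cooker: 0.288 kW × 160 h = 46.08 kWh
pool pump: Runtime = 30 min × 31 = 930 min = 15.5 h
pool pump: 1.19 kW × 15.5 h = 18.445 kWh
television: Runtime = 6 h/week × 12 weeks = 72 h
television: 0.17 kW × 72 h = 12.24 kWh
Total energy = 76.765 kWh
Cost = 76.765 × €0.26 = €19.96

€19.96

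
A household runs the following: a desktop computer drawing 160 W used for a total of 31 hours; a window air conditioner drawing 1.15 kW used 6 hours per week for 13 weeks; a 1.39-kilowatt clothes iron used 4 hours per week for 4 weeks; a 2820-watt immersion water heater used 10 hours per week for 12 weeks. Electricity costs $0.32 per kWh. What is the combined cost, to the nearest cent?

$145.70

desktop computer: 0.16 kW × 31 h = 4.96 kWh
window air conditioner: Runtime = 6 h/week × 13 weeks = 78 h
window air conditioner: 1.15 kW × 78 h = 89.7 kWh
clothes iron: Runtime = 4 h/week × 4 weeks = 16 h
clothes iron: 1.39 kW × 16 h = 22.24 kWh
immersion water heater: Runtime = 10 h/week × 12 weeks = 120 h
immersion water heater: 2.82 kW × 120 h = 338.4 kWh
Total energy = 455.3 kWh
Cost = 455.3 × $0.32 = $145.70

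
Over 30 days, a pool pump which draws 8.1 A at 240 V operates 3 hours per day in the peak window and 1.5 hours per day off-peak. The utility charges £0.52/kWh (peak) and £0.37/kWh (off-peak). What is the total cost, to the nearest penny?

Power = 8.1 A × 240 V = 1944 W = 1.944 kW
Peak energy = 1.944 kW × 3 h × 30 = 174.96 kWh
Off-peak energy = 1.944 kW × 1.5 h × 30 = 87.48 kWh
Cost = 174.96 × £0.52 + 87.48 × £0.37 = £90.9792 + £32.3676 = £123.35

£123.35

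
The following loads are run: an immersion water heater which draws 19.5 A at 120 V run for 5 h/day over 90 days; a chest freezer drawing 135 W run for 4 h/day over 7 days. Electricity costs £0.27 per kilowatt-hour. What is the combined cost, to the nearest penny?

£285.33

immersion water heater: Power = 19.5 A × 120 V = 2340 W = 2.34 kW
immersion water heater: Runtime = 5 h/day × 90 days = 450 h
immersion water heater: 2.34 kW × 450 h = 1053 kWh
chest freezer: Runtime = 4 h/day × 7 days = 28 h
chest freezer: 0.135 kW × 28 h = 3.78 kWh
Total energy = 1056.78 kWh
Cost = 1056.78 × £0.27 = £285.33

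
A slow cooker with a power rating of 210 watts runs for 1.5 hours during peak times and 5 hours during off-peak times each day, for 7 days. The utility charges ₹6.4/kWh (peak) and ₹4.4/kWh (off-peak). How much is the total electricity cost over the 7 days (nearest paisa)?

Peak energy = 0.21 kW × 1.5 h × 7 = 2.205 kWh
Off-peak energy = 0.21 kW × 5 h × 7 = 7.35 kWh
Cost = 2.205 × ₹6.4 + 7.35 × ₹4.4 = ₹14.112 + ₹32.34 = ₹46.45

₹46.45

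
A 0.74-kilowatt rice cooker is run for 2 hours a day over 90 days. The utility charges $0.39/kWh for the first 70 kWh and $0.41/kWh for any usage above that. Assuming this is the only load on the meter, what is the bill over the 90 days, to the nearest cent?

Runtime = 2 h/day × 90 days = 180 h
Energy = 0.74 kW × 180 h = 133.2 kWh
Tier 1 (0–70 kWh): 70 × $0.39 = $27.3
Above 70 kWh: 63.2 × $0.41 = $25.912
Bill = $53.21

$53.21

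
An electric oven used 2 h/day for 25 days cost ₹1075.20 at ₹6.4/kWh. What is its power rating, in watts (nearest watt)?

Energy = ₹1075.20 ÷ ₹6.4/kWh = 168 kWh
Runtime = 2 h/day × 25 days = 50 h
Power = 168 kWh ÷ 50 h = 3.36 kW = 3360 W

3360 W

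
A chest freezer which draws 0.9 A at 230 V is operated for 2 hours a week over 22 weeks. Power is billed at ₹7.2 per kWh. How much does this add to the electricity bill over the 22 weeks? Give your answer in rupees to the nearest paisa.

₹65.58

Power = 0.9 A × 230 V = 207 W = 0.207 kW
Runtime = 2 h/week × 22 weeks = 44 h
Energy = 0.207 kW × 44 h = 9.108 kWh
Cost = 9.108 kWh × ₹7.2/kWh = ₹65.58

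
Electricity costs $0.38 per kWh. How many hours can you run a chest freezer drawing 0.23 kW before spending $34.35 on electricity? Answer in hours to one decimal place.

Energy available = $34.35 ÷ $0.38/kWh = 90.3947 kWh
Hours = 90.3947 kWh ÷ 0.23 kW = 393.0 h

393.0 h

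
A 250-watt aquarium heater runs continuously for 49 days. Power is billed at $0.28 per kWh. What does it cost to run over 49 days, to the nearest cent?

$82.32

Runtime = 24 h × 49 = 1176 h
Energy = 0.25 kW × 1176 h = 294 kWh
Cost = 294 kWh × $0.28/kWh = $82.32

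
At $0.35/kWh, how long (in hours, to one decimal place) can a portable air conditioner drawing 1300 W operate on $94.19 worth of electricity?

Energy available = $94.19 ÷ $0.35/kWh = 269.1143 kWh
Hours = 269.1143 kWh ÷ 1.3 kW = 207.0 h

207.0 h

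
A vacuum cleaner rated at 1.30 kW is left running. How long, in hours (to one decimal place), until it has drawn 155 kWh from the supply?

Hours = 155 kWh ÷ 1.3 kW = 119.2 h

119.2 h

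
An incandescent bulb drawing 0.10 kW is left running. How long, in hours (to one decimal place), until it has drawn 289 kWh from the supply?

Hours = 289 kWh ÷ 0.1 kW = 2890.0 h

2890.0 h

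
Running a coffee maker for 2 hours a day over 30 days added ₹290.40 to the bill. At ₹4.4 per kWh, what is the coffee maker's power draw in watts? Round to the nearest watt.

1100 W

Energy = ₹290.40 ÷ ₹4.4/kWh = 66 kWh
Runtime = 2 h/day × 30 days = 60 h
Power = 66 kWh ÷ 60 h = 1.1 kW = 1100 W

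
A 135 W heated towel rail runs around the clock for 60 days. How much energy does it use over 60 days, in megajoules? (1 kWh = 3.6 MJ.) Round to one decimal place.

699.8 MJ

Runtime = 24 h × 60 = 1440 h
Energy = 0.135 kW × 1440 h = 194.4 kWh
= 194.4 × 3.6 MJ = 699.8 MJ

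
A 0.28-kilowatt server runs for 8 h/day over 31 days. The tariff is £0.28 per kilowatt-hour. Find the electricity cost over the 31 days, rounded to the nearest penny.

£19.44

Runtime = 8 h/day × 31 days = 248 h
Energy = 0.28 kW × 248 h = 69.44 kWh
Cost = 69.44 kWh × £0.28/kWh = £19.44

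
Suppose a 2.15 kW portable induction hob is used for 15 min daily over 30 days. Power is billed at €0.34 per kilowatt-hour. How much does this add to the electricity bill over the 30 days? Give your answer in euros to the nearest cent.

€5.48

Runtime = 15 min × 30 = 450 min = 7.5 h
Energy = 2.15 kW × 7.5 h = 16.125 kWh
Cost = 16.125 kWh × €0.34/kWh = €5.48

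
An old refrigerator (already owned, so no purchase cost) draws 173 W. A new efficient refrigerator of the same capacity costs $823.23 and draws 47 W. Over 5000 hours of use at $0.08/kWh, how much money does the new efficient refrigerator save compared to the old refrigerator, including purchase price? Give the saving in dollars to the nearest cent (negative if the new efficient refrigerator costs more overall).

-$772.83

old refrigerator: $0.00 + (173/1000) kW × 5000 h × $0.08 = $0.00 + $69.2 = $69.2
new efficient refrigerator: $823.23 + (47/1000) kW × 5000 h × $0.08 = $823.23 + $18.8 = $842.03
Saving = $69.2 − $842.03 = −$772.83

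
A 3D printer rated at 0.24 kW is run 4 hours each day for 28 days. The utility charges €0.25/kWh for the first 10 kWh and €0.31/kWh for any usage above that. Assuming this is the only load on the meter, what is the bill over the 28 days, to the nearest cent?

€7.73

Runtime = 4 h/day × 28 days = 112 h
Energy = 0.24 kW × 112 h = 26.88 kWh
Tier 1 (0–10 kWh): 10 × €0.25 = €2.5
Above 10 kWh: 16.88 × €0.31 = €5.2328
Bill = €7.73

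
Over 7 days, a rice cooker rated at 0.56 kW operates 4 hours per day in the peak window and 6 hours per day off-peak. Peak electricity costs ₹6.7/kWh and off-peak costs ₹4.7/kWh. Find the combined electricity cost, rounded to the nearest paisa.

₹215.60

Peak energy = 0.56 kW × 4 h × 7 = 15.68 kWh
Off-peak energy = 0.56 kW × 6 h × 7 = 23.52 kWh
Cost = 15.68 × ₹6.7 + 23.52 × ₹4.7 = ₹105.056 + ₹110.544 = ₹215.60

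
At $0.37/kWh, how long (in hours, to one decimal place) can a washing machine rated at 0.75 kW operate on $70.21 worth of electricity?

253.0 h

Energy available = $70.21 ÷ $0.37/kWh = 189.7568 kWh
Hours = 189.7568 kWh ÷ 0.75 kW = 253.0 h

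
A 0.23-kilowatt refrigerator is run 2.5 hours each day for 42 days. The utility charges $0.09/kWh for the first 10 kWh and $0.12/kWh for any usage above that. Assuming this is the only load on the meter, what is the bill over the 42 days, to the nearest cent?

Runtime = 2.5 h/day × 42 days = 105 h
Energy = 0.23 kW × 105 h = 24.15 kWh
Tier 1 (0–10 kWh): 10 × $0.09 = $0.9
Above 10 kWh: 14.15 × $0.12 = $1.698
Bill = $2.60

$2.60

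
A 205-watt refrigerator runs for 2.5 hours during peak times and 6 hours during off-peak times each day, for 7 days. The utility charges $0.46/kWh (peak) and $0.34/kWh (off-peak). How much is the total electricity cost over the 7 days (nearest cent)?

Peak energy = 0.205 kW × 2.5 h × 7 = 3.5875 kWh
Off-peak energy = 0.205 kW × 6 h × 7 = 8.61 kWh
Cost = 3.5875 × $0.46 + 8.61 × $0.34 = $1.65025 + $2.9274 = $4.58

$4.58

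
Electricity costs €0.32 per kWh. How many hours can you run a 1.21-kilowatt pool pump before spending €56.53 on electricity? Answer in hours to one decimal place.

146.0 h

Energy available = €56.53 ÷ €0.32/kWh = 176.6563 kWh
Hours = 176.6563 kWh ÷ 1.21 kW = 146.0 h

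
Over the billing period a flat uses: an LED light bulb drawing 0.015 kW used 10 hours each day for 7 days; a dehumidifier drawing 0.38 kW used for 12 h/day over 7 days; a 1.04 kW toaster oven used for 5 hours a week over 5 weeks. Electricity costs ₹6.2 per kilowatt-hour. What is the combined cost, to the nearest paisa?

LED light bulb: Runtime = 10 h/day × 7 days = 70 h
LED light bulb: 0.015 kW × 70 h = 1.05 kWh
dehumidifier: Runtime = 12 h/day × 7 days = 84 h
dehumidifier: 0.38 kW × 84 h = 31.92 kWh
toaster oven: Runtime = 5 h/week × 5 weeks = 25 h
toaster oven: 1.04 kW × 25 h = 26 kWh
Total energy = 58.97 kWh
Cost = 58.97 × ₹6.2 = ₹365.61

₹365.61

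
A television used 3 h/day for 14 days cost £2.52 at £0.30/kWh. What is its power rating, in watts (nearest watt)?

Energy = £2.52 ÷ £0.30/kWh = 8.4 kWh
Runtime = 3 h/day × 14 days = 42 h
Power = 8.4 kWh ÷ 42 h = 0.2 kW = 200 W

200 W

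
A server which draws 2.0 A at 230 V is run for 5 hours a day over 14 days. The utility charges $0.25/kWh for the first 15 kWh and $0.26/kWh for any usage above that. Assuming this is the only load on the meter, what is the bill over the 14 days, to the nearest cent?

Power = 2.0 A × 230 V = 460 W = 0.46 kW
Runtime = 5 h/day × 14 days = 70 h
Energy = 0.46 kW × 70 h = 32.2 kWh
Tier 1 (0–15 kWh): 15 × $0.25 = $3.75
Above 15 kWh: 17.2 × $0.26 = $4.472
Bill = $8.22

$8.22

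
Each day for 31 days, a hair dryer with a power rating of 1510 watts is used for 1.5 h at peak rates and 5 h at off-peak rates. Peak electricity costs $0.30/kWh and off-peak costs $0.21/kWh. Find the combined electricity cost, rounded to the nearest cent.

Peak energy = 1.51 kW × 1.5 h × 31 = 70.215 kWh
Off-peak energy = 1.51 kW × 5 h × 31 = 234.05 kWh
Cost = 70.215 × $0.30 + 234.05 × $0.21 = $21.0645 + $49.1505 = $70.22

$70.22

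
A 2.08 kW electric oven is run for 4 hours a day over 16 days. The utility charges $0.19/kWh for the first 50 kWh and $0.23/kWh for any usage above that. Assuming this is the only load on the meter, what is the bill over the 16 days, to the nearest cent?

$28.62

Runtime = 4 h/day × 16 days = 64 h
Energy = 2.08 kW × 64 h = 133.12 kWh
Tier 1 (0–50 kWh): 50 × $0.19 = $9.5
Above 50 kWh: 83.12 × $0.23 = $19.1176
Bill = $28.62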